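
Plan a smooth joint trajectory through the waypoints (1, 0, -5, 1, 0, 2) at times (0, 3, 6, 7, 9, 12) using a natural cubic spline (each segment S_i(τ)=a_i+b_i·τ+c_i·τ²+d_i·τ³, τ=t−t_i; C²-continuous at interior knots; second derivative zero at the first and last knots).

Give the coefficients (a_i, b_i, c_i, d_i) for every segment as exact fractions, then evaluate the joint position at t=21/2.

  seg 0: a=1 b=773/792 c=0 d=-1037/7128
  seg 1: a=0 b=-1169/396 c=-1037/792 d=4129/7128
  seg 2: a=-5 b=3827/792 c=773/198 d=-197/72
  seg 3: a=1 b=195/44 c=-3409/792 d=91/99
  seg 4: a=0 b=-695/396 c=959/792 d=-959/7128
S(21/2) = -255/704

Δ: Δ0=-1/3, Δ1=-5/3, Δ2=6, Δ3=-1/2, Δ4=2/3
row 1: diag=12, rhs=-8; c'=1/4, d'=-2/3
row 2: denom=8−3·1/4=29/4; d'=(46−3·-2/3)/(29/4)=192/29
row 3: denom=6−1·4/29=170/29; d'=(-39−1·192/29)/(170/29)=-1323/170
row 4: denom=10−2·29/85=792/85; d'=(7−2·-1323/170)/(792/85)=959/396
back: M4=959/396
back: M3=-1323/170−29/85·959/396=-3409/396
back: M2=192/29−4/29·-3409/396=773/99
back: M1=-2/3−1/4·773/99=-1037/396
M: M0=0, M1=-1037/396, M2=773/99, M3=-3409/396, M4=959/396, M5=0
seg 0: a=1, c=M0/2=0, d=(M1−M0)/(6·3)=-1037/7128, b=Δ0−h0·(2M0+M1)/6=773/792
seg 1: a=0, c=M1/2=-1037/792, d=(M2−M1)/(6·3)=4129/7128, b=Δ1−h1·(2M1+M2)/6=-1169/396
seg 2: a=-5, c=M2/2=773/198, d=(M3−M2)/(6·1)=-197/72, b=Δ2−h2·(2M2+M3)/6=3827/792
seg 3: a=1, c=M3/2=-3409/792, d=(M4−M3)/(6·2)=91/99, b=Δ3−h3·(2M3+M4)/6=195/44
seg 4: a=0, c=M4/2=959/792, d=(M5−M4)/(6·3)=-959/7128, b=Δ4−h4·(2M4+M5)/6=-695/396
t_q=21/2 → seg 4, τ=3/2; S=0+-695/396·τ+959/792·τ²+-959/7128·τ³=-255/704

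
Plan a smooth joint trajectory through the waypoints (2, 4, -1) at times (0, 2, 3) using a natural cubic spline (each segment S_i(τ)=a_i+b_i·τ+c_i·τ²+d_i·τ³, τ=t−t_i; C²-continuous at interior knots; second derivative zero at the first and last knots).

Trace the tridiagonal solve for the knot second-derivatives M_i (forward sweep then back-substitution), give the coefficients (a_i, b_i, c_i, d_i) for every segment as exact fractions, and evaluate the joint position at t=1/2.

Δ: Δ0=1, Δ1=-5
row 1: diag=6, rhs=-36; c'=1/6, d'=-6
back: M1=-6
M: M0=0, M1=-6, M2=0
seg 0: a=2, c=M0/2=0, d=(M1−M0)/(6·2)=-1/2, b=Δ0−h0·(2M0+M1)/6=3
seg 1: a=4, c=M1/2=-3, d=(M2−M1)/(6·1)=1, b=Δ1−h1·(2M1+M2)/6=-3
t_q=1/2 → seg 0, τ=1/2; S=2+3·τ+0·τ²+-1/2·τ³=55/16

  seg 0: a=2 b=3 c=0 d=-1/2
  seg 1: a=4 b=-3 c=-3 d=1
S(1/2) = 55/16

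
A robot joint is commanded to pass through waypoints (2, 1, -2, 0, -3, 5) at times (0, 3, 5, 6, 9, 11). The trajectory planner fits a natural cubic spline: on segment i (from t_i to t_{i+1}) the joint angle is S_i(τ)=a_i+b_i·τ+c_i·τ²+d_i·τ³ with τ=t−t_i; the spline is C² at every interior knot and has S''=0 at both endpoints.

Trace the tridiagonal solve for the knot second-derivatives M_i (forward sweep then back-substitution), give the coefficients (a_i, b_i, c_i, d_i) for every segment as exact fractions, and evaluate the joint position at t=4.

  seg 0: a=2 b=1925/3876 c=0 d=-3217/34884
  seg 1: a=1 b=-3863/1938 c=-3217/3876 d=1391/2584
  seg 2: a=-2 b=1111/969 c=4651/1938 d=-999/646
  seg 3: a=0 b=149/114 c=-2170/969 d=8549/17442
  seg 4: a=-3 b=1070/969 c=1403/646 d=-1403/3876
S(4) = -9961/7752

Δ: Δ0=-1/3, Δ1=-3/2, Δ2=2, Δ3=-1, Δ4=4
row 1: diag=10, rhs=-7; c'=1/5, d'=-7/10
row 2: denom=6−2·1/5=28/5; d'=(21−2·-7/10)/(28/5)=4
row 3: denom=8−1·5/28=219/28; d'=(-18−1·4)/(219/28)=-616/219
row 4: denom=10−3·28/73=646/73; d'=(30−3·-616/219)/(646/73)=1403/323
back: M4=1403/323
back: M3=-616/219−28/73·1403/323=-4340/969
back: M2=4−5/28·-4340/969=4651/969
back: M1=-7/10−1/5·4651/969=-3217/1938
M: M0=0, M1=-3217/1938, M2=4651/969, M3=-4340/969, M4=1403/323, M5=0
seg 0: a=2, c=M0/2=0, d=(M1−M0)/(6·3)=-3217/34884, b=Δ0−h0·(2M0+M1)/6=1925/3876
seg 1: a=1, c=M1/2=-3217/3876, d=(M2−M1)/(6·2)=1391/2584, b=Δ1−h1·(2M1+M2)/6=-3863/1938
seg 2: a=-2, c=M2/2=4651/1938, d=(M3−M2)/(6·1)=-999/646, b=Δ2−h2·(2M2+M3)/6=1111/969
seg 3: a=0, c=M3/2=-2170/969, d=(M4−M3)/(6·3)=8549/17442, b=Δ3−h3·(2M3+M4)/6=149/114
seg 4: a=-3, c=M4/2=1403/646, d=(M5−M4)/(6·2)=-1403/3876, b=Δ4−h4·(2M4+M5)/6=1070/969
t_q=4 → seg 1, τ=1; S=1+-3863/1938·τ+-3217/3876·τ²+1391/2584·τ³=-9961/7752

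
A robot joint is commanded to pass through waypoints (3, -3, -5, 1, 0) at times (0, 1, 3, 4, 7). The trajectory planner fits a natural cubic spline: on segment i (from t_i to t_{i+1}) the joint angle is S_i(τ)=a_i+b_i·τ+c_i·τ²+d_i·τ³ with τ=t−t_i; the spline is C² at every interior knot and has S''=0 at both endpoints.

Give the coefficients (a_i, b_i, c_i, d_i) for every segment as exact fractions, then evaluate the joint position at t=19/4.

Δ: Δ0=-6, Δ1=-1, Δ2=6, Δ3=-1/3
row 1: diag=6, rhs=30; c'=1/3, d'=5
row 2: denom=6−2·1/3=16/3; d'=(42−2·5)/(16/3)=6
row 3: denom=8−1·3/16=125/16; d'=(-38−1·6)/(125/16)=-704/125
back: M3=-704/125
back: M2=6−3/16·-704/125=882/125
back: M1=5−1/3·882/125=331/125
M: M0=0, M1=331/125, M2=882/125, M3=-704/125, M4=0
seg 0: a=3, c=M0/2=0, d=(M1−M0)/(6·1)=331/750, b=Δ0−h0·(2M0+M1)/6=-4831/750
seg 1: a=-3, c=M1/2=331/250, d=(M2−M1)/(6·2)=551/1500, b=Δ1−h1·(2M1+M2)/6=-1919/375
seg 2: a=-5, c=M2/2=441/125, d=(M3−M2)/(6·1)=-793/375, b=Δ2−h2·(2M2+M3)/6=344/75
seg 3: a=1, c=M3/2=-352/125, d=(M4−M3)/(6·3)=352/1125, b=Δ3−h3·(2M3+M4)/6=1987/375
t_q=19/4 → seg 3, τ=3/4; S=1+1987/375·τ+-352/125·τ²+352/1125·τ³=1761/500

  seg 0: a=3 b=-4831/750 c=0 d=331/750
  seg 1: a=-3 b=-1919/375 c=331/250 d=551/1500
  seg 2: a=-5 b=344/75 c=441/125 d=-793/375
  seg 3: a=1 b=1987/375 c=-352/125 d=352/1125
S(19/4) = 1761/500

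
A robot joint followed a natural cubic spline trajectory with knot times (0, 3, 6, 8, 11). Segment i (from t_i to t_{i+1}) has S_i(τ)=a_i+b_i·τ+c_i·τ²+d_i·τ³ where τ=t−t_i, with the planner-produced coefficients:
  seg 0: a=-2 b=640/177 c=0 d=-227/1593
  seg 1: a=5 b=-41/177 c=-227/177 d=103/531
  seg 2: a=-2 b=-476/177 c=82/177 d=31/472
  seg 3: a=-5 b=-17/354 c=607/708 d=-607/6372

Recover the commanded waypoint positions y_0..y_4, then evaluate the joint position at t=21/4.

y_0 = S_0(0) = a_0 = -2
y_1 = S_1(0) = a_1 = 5
y_2 = S_2(0) = a_2 = -2
y_3 = S_3(0) = a_3 = -5
y_4 = S_3(3) = 0
t_q=21/4 is in segment 1 (τ=9/4); S_1(τ)=739/3776

y_0=-2 y_1=5 y_2=-2 y_3=-5 y_4=0
S(21/4) = 739/3776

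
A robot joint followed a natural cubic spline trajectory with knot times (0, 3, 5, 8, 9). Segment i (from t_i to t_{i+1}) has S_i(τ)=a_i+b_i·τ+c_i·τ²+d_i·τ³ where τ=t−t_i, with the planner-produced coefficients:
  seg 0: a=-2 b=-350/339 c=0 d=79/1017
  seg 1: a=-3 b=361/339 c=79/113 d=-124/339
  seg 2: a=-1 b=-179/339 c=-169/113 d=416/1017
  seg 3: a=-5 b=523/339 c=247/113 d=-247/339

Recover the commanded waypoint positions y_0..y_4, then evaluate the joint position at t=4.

y_0 = S_0(0) = a_0 = -2
y_1 = S_1(0) = a_1 = -3
y_2 = S_2(0) = a_2 = -1
y_3 = S_3(0) = a_3 = -5
y_4 = S_3(1) = -2
t_q=4 is in segment 1 (τ=1); S_1(τ)=-181/113

y_0=-2 y_1=-3 y_2=-1 y_3=-5 y_4=-2
S(4) = -181/113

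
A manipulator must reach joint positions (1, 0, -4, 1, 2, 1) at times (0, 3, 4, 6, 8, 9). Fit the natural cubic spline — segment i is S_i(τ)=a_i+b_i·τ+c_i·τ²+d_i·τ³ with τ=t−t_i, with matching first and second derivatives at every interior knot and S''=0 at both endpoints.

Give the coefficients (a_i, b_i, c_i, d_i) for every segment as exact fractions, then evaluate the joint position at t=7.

Δ: Δ0=-1/3, Δ1=-4, Δ2=5/2, Δ3=1/2, Δ4=-1
row 1: diag=8, rhs=-22; c'=1/8, d'=-11/4
row 2: denom=6−1·1/8=47/8; d'=(39−1·-11/4)/(47/8)=334/47
row 3: denom=8−2·16/47=344/47; d'=(-12−2·334/47)/(344/47)=-154/43
row 4: denom=6−2·47/172=469/86; d'=(-9−2·-154/43)/(469/86)=-158/469
back: M4=-158/469
back: M3=-154/43−47/172·-158/469=-3273/938
back: M2=334/47−16/47·-3273/938=3890/469
back: M1=-11/4−1/8·3890/469=-1776/469
M: M0=0, M1=-1776/469, M2=3890/469, M3=-3273/938, M4=-158/469, M5=0
seg 0: a=1, c=M0/2=0, d=(M1−M0)/(6·3)=-296/1407, b=Δ0−h0·(2M0+M1)/6=2195/1407
seg 1: a=0, c=M1/2=-888/469, d=(M2−M1)/(6·1)=2833/1407, b=Δ1−h1·(2M1+M2)/6=-5797/1407
seg 2: a=-4, c=M2/2=1945/469, d=(M3−M2)/(6·2)=-1579/1608, b=Δ2−h2·(2M2+M3)/6=-2626/1407
seg 3: a=1, c=M3/2=-3273/1876, d=(M4−M3)/(6·2)=2957/11256, b=Δ3−h3·(2M3+M4)/6=8269/2814
seg 4: a=2, c=M4/2=-79/469, d=(M5−M4)/(6·1)=79/1407, b=Δ4−h4·(2M4+M5)/6=-1249/1407
t_q=7 → seg 3, τ=1; S=1+8269/2814·τ+-3273/1876·τ²+2957/11256·τ³=9217/3752

  seg 0: a=1 b=2195/1407 c=0 d=-296/1407
  seg 1: a=0 b=-5797/1407 c=-888/469 d=2833/1407
  seg 2: a=-4 b=-2626/1407 c=1945/469 d=-1579/1608
  seg 3: a=1 b=8269/2814 c=-3273/1876 d=2957/11256
  seg 4: a=2 b=-1249/1407 c=-79/469 d=79/1407
S(7) = 9217/3752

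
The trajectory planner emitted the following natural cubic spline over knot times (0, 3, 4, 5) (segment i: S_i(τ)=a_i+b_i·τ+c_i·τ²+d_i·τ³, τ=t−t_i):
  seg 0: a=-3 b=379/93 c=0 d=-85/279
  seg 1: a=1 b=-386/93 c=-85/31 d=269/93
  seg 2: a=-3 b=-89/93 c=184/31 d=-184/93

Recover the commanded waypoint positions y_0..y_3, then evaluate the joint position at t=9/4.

y_0 = S_0(0) = a_0 = -3
y_1 = S_1(0) = a_1 = 1
y_2 = S_2(0) = a_2 = -3
y_3 = S_2(1) = 0
t_q=9/4 is in segment 0 (τ=9/4); S_0(τ)=5355/1984

y_0=-3 y_1=1 y_2=-3 y_3=0
S(9/4) = 5355/1984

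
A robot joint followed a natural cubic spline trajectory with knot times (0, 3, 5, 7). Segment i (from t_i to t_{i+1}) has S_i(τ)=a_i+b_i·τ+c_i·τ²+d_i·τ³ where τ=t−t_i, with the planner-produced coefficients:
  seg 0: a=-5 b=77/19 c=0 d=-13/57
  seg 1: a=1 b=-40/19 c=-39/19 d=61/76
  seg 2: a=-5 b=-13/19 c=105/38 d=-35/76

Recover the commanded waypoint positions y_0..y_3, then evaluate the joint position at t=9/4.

y_0=-5 y_1=1 y_2=-5 y_3=1
S(9/4) = 1849/1216

y_0 = S_0(0) = a_0 = -5
y_1 = S_1(0) = a_1 = 1
y_2 = S_2(0) = a_2 = -5
y_3 = S_2(2) = 1
t_q=9/4 is in segment 0 (τ=9/4); S_0(τ)=1849/1216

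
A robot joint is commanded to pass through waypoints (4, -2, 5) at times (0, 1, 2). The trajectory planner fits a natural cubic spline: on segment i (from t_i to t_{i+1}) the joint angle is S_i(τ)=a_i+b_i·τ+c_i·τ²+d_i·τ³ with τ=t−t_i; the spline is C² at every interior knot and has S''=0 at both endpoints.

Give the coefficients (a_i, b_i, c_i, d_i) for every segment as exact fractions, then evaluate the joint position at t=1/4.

  seg 0: a=4 b=-37/4 c=0 d=13/4
  seg 1: a=-2 b=1/2 c=39/4 d=-13/4
S(1/4) = 445/256

Δ: Δ0=-6, Δ1=7
row 1: diag=4, rhs=78; c'=1/4, d'=39/2
back: M1=39/2
M: M0=0, M1=39/2, M2=0
seg 0: a=4, c=M0/2=0, d=(M1−M0)/(6·1)=13/4, b=Δ0−h0·(2M0+M1)/6=-37/4
seg 1: a=-2, c=M1/2=39/4, d=(M2−M1)/(6·1)=-13/4, b=Δ1−h1·(2M1+M2)/6=1/2
t_q=1/4 → seg 0, τ=1/4; S=4+-37/4·τ+0·τ²+13/4·τ³=445/256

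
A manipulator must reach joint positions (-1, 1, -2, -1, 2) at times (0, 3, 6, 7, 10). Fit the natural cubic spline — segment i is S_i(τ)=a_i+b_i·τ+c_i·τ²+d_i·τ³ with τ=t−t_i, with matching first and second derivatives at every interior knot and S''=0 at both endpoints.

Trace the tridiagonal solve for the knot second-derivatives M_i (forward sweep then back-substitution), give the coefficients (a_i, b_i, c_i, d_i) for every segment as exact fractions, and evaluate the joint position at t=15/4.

  seg 0: a=-1 b=305/228 c=0 d=-17/228
  seg 1: a=1 b=-77/114 c=-51/76 d=385/2052
  seg 2: a=-2 b=83/228 c=58/57 d=-29/76
  seg 3: a=-1 b=143/114 c=-29/228 d=29/2052
S(15/4) = 949/4864

Δ: Δ0=2/3, Δ1=-1, Δ2=1, Δ3=1
row 1: diag=12, rhs=-10; c'=1/4, d'=-5/6
row 2: denom=8−3·1/4=29/4; d'=(12−3·-5/6)/(29/4)=2
row 3: denom=8−1·4/29=228/29; d'=(0−1·2)/(228/29)=-29/114
back: M3=-29/114
back: M2=2−4/29·-29/114=116/57
back: M1=-5/6−1/4·116/57=-51/38
M: M0=0, M1=-51/38, M2=116/57, M3=-29/114, M4=0
seg 0: a=-1, c=M0/2=0, d=(M1−M0)/(6·3)=-17/228, b=Δ0−h0·(2M0+M1)/6=305/228
seg 1: a=1, c=M1/2=-51/76, d=(M2−M1)/(6·3)=385/2052, b=Δ1−h1·(2M1+M2)/6=-77/114
seg 2: a=-2, c=M2/2=58/57, d=(M3−M2)/(6·1)=-29/76, b=Δ2−h2·(2M2+M3)/6=83/228
seg 3: a=-1, c=M3/2=-29/228, d=(M4−M3)/(6·3)=29/2052, b=Δ3−h3·(2M3+M4)/6=143/114
t_q=15/4 → seg 1, τ=3/4; S=1+-77/114·τ+-51/76·τ²+385/2052·τ³=949/4864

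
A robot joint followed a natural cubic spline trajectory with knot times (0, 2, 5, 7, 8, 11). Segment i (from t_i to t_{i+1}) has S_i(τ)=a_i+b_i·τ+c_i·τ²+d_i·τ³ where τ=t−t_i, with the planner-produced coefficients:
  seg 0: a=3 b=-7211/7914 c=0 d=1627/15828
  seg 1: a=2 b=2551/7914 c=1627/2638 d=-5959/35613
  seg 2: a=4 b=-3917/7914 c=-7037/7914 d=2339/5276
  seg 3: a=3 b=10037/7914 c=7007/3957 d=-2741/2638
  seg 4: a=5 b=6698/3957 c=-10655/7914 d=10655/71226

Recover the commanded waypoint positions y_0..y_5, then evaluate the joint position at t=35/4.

y_0 = S_0(0) = a_0 = 3
y_1 = S_1(0) = a_1 = 2
y_2 = S_2(0) = a_2 = 4
y_3 = S_3(0) = a_3 = 3
y_4 = S_4(0) = a_4 = 5
y_5 = S_4(3) = 2
t_q=35/4 is in segment 4 (τ=3/4); S_4(τ)=941291/168832

y_0=3 y_1=2 y_2=4 y_3=3 y_4=5 y_5=2
S(35/4) = 941291/168832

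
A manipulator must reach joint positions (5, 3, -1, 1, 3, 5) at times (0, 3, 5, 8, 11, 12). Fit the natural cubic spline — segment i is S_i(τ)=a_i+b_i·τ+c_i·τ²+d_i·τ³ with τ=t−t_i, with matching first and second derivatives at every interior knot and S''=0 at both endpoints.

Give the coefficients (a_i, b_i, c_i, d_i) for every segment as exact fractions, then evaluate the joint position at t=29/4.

  seg 0: a=5 b=-3/53 c=0 d=-97/1431
  seg 1: a=3 b=-100/53 c=-97/159 d=44/159
  seg 2: a=-1 b=-160/159 c=167/159 d=-235/1431
  seg 3: a=1 b=137/159 c=-68/159 d=173/1431
  seg 4: a=3 b=248/159 c=35/53 d=-35/159
S(29/4) = 619/3392

Δ: Δ0=-2/3, Δ1=-2, Δ2=2/3, Δ3=2/3, Δ4=2
row 1: diag=10, rhs=-8; c'=1/5, d'=-4/5
row 2: denom=10−2·1/5=48/5; d'=(16−2·-4/5)/(48/5)=11/6
row 3: denom=12−3·5/16=177/16; d'=(0−3·11/6)/(177/16)=-88/177
row 4: denom=8−3·16/59=424/59; d'=(8−3·-88/177)/(424/59)=70/53
back: M4=70/53
back: M3=-88/177−16/59·70/53=-136/159
back: M2=11/6−5/16·-136/159=334/159
back: M1=-4/5−1/5·334/159=-194/159
M: M0=0, M1=-194/159, M2=334/159, M3=-136/159, M4=70/53, M5=0
seg 0: a=5, c=M0/2=0, d=(M1−M0)/(6·3)=-97/1431, b=Δ0−h0·(2M0+M1)/6=-3/53
seg 1: a=3, c=M1/2=-97/159, d=(M2−M1)/(6·2)=44/159, b=Δ1−h1·(2M1+M2)/6=-100/53
seg 2: a=-1, c=M2/2=167/159, d=(M3−M2)/(6·3)=-235/1431, b=Δ2−h2·(2M2+M3)/6=-160/159
seg 3: a=1, c=M3/2=-68/159, d=(M4−M3)/(6·3)=173/1431, b=Δ3−h3·(2M3+M4)/6=137/159
seg 4: a=3, c=M4/2=35/53, d=(M5−M4)/(6·1)=-35/159, b=Δ4−h4·(2M4+M5)/6=248/159
t_q=29/4 → seg 2, τ=9/4; S=-1+-160/159·τ+167/159·τ²+-235/1431·τ³=619/3392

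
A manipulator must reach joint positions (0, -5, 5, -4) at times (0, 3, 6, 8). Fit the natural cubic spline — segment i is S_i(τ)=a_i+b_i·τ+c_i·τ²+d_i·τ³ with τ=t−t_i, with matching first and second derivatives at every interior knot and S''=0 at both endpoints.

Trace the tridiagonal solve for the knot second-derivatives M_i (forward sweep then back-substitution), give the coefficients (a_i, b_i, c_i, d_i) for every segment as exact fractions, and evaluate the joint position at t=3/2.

  seg 0: a=0 b=-811/222 c=0 d=49/222
  seg 1: a=-5 b=256/111 c=147/74 d=-365/666
  seg 2: a=5 b=-127/222 c=-109/37 d=109/222
S(3/2) = -2803/592

Δ: Δ0=-5/3, Δ1=10/3, Δ2=-9/2
row 1: diag=12, rhs=30; c'=1/4, d'=5/2
row 2: denom=10−3·1/4=37/4; d'=(-47−3·5/2)/(37/4)=-218/37
back: M2=-218/37
back: M1=5/2−1/4·-218/37=147/37
M: M0=0, M1=147/37, M2=-218/37, M3=0
seg 0: a=0, c=M0/2=0, d=(M1−M0)/(6·3)=49/222, b=Δ0−h0·(2M0+M1)/6=-811/222
seg 1: a=-5, c=M1/2=147/74, d=(M2−M1)/(6·3)=-365/666, b=Δ1−h1·(2M1+M2)/6=256/111
seg 2: a=5, c=M2/2=-109/37, d=(M3−M2)/(6·2)=109/222, b=Δ2−h2·(2M2+M3)/6=-127/222
t_q=3/2 → seg 0, τ=3/2; S=0+-811/222·τ+0·τ²+49/222·τ³=-2803/592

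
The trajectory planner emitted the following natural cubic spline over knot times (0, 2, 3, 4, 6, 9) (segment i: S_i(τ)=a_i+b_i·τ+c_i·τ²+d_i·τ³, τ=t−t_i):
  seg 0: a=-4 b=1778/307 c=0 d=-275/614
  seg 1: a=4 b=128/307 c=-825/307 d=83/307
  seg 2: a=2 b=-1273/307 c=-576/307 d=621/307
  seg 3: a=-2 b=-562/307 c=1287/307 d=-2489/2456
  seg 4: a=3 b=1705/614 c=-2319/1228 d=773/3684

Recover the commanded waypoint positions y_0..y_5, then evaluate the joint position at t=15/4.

y_0=-4 y_1=4 y_2=2 y_3=-2 y_4=3 y_5=0
S(15/4) = -25777/19648

y_0 = S_0(0) = a_0 = -4
y_1 = S_1(0) = a_1 = 4
y_2 = S_2(0) = a_2 = 2
y_3 = S_3(0) = a_3 = -2
y_4 = S_4(0) = a_4 = 3
y_5 = S_4(3) = 0
t_q=15/4 is in segment 2 (τ=3/4); S_2(τ)=-25777/19648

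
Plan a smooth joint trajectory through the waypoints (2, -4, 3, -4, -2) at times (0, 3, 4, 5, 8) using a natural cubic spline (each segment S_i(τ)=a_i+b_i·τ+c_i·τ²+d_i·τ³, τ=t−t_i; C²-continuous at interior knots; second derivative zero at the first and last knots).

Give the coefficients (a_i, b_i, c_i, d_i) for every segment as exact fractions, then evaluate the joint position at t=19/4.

  seg 0: a=2 b=-419/60 c=0 d=299/540
  seg 1: a=-4 b=239/30 c=299/60 d=-119/20
  seg 2: a=3 b=1/12 c=-193/15 d=347/60
  seg 3: a=-4 b=-83/10 c=269/60 d=-269/540
S(19/4) = -2221/1280

Δ: Δ0=-2, Δ1=7, Δ2=-7, Δ3=2/3
row 1: diag=8, rhs=54; c'=1/8, d'=27/4
row 2: denom=4−1·1/8=31/8; d'=(-84−1·27/4)/(31/8)=-726/31
row 3: denom=8−1·8/31=240/31; d'=(46−1·-726/31)/(240/31)=269/30
back: M3=269/30
back: M2=-726/31−8/31·269/30=-386/15
back: M1=27/4−1/8·-386/15=299/30
M: M0=0, M1=299/30, M2=-386/15, M3=269/30, M4=0
seg 0: a=2, c=M0/2=0, d=(M1−M0)/(6·3)=299/540, b=Δ0−h0·(2M0+M1)/6=-419/60
seg 1: a=-4, c=M1/2=299/60, d=(M2−M1)/(6·1)=-119/20, b=Δ1−h1·(2M1+M2)/6=239/30
seg 2: a=3, c=M2/2=-193/15, d=(M3−M2)/(6·1)=347/60, b=Δ2−h2·(2M2+M3)/6=1/12
seg 3: a=-4, c=M3/2=269/60, d=(M4−M3)/(6·3)=-269/540, b=Δ3−h3·(2M3+M4)/6=-83/10
t_q=19/4 → seg 2, τ=3/4; S=3+1/12·τ+-193/15·τ²+347/60·τ³=-2221/1280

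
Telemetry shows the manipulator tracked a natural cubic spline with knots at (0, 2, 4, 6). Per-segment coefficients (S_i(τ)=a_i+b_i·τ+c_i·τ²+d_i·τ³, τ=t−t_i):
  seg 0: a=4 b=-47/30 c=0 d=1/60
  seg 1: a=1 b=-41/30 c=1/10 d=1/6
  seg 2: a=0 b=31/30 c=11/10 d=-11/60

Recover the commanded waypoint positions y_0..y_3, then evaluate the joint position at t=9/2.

y_0 = S_0(0) = a_0 = 4
y_1 = S_1(0) = a_1 = 1
y_2 = S_2(0) = a_2 = 0
y_3 = S_2(2) = 5
t_q=9/2 is in segment 2 (τ=1/2); S_2(τ)=123/160

y_0=4 y_1=1 y_2=0 y_3=5
S(9/2) = 123/160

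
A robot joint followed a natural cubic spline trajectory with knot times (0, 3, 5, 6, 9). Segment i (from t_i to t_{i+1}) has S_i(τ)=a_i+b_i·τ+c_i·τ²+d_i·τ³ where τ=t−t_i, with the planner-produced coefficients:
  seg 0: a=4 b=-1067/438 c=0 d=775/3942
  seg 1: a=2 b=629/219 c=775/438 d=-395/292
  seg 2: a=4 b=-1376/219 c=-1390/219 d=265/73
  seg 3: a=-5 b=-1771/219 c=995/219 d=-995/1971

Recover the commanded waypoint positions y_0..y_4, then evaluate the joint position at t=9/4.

y_0=4 y_1=2 y_2=4 y_3=-5 y_4=-2
S(9/4) = 7085/9344

y_0 = S_0(0) = a_0 = 4
y_1 = S_1(0) = a_1 = 2
y_2 = S_2(0) = a_2 = 4
y_3 = S_3(0) = a_3 = -5
y_4 = S_3(3) = -2
t_q=9/4 is in segment 0 (τ=9/4); S_0(τ)=7085/9344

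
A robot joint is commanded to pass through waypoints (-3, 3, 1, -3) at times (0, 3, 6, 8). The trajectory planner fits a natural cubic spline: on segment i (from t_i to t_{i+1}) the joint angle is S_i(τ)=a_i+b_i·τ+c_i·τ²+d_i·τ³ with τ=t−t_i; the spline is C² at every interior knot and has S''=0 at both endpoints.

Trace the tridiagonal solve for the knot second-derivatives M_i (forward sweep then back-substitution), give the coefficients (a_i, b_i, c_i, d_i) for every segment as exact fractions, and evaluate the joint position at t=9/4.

  seg 0: a=-3 b=290/111 c=0 d=-68/999
  seg 1: a=3 b=86/111 c=-68/111 d=44/999
  seg 2: a=1 b=-190/111 c=-8/37 d=4/111
S(9/4) = 1245/592

Δ: Δ0=2, Δ1=-2/3, Δ2=-2
row 1: diag=12, rhs=-16; c'=1/4, d'=-4/3
row 2: denom=10−3·1/4=37/4; d'=(-8−3·-4/3)/(37/4)=-16/37
back: M2=-16/37
back: M1=-4/3−1/4·-16/37=-136/111
M: M0=0, M1=-136/111, M2=-16/37, M3=0
seg 0: a=-3, c=M0/2=0, d=(M1−M0)/(6·3)=-68/999, b=Δ0−h0·(2M0+M1)/6=290/111
seg 1: a=3, c=M1/2=-68/111, d=(M2−M1)/(6·3)=44/999, b=Δ1−h1·(2M1+M2)/6=86/111
seg 2: a=1, c=M2/2=-8/37, d=(M3−M2)/(6·2)=4/111, b=Δ2−h2·(2M2+M3)/6=-190/111
t_q=9/4 → seg 0, τ=9/4; S=-3+290/111·τ+0·τ²+-68/999·τ³=1245/592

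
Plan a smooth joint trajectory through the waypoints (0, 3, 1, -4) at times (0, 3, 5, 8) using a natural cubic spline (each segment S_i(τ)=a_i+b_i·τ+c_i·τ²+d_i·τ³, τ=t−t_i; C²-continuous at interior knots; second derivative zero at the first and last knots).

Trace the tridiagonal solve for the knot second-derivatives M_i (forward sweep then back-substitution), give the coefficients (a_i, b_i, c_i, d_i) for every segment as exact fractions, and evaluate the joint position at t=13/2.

Δ: Δ0=1, Δ1=-1, Δ2=-5/3
row 1: diag=10, rhs=-12; c'=1/5, d'=-6/5
row 2: denom=10−2·1/5=48/5; d'=(-4−2·-6/5)/(48/5)=-1/6
back: M2=-1/6
back: M1=-6/5−1/5·-1/6=-7/6
M: M0=0, M1=-7/6, M2=-1/6, M3=0
seg 0: a=0, c=M0/2=0, d=(M1−M0)/(6·3)=-7/108, b=Δ0−h0·(2M0+M1)/6=19/12
seg 1: a=3, c=M1/2=-7/12, d=(M2−M1)/(6·2)=1/12, b=Δ1−h1·(2M1+M2)/6=-1/6
seg 2: a=1, c=M2/2=-1/12, d=(M3−M2)/(6·3)=1/108, b=Δ2−h2·(2M2+M3)/6=-3/2
t_q=13/2 → seg 2, τ=3/2; S=1+-3/2·τ+-1/12·τ²+1/108·τ³=-45/32

  seg 0: a=0 b=19/12 c=0 d=-7/108
  seg 1: a=3 b=-1/6 c=-7/12 d=1/12
  seg 2: a=1 b=-3/2 c=-1/12 d=1/108
S(13/2) = -45/32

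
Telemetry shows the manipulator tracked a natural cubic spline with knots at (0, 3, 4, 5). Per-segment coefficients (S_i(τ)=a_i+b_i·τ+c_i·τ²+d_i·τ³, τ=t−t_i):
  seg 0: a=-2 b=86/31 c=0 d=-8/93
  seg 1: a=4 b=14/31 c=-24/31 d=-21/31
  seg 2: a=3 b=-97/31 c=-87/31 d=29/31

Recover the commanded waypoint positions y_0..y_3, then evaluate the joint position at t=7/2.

y_0=-2 y_1=4 y_2=3 y_3=-2
S(7/2) = 979/248

y_0 = S_0(0) = a_0 = -2
y_1 = S_1(0) = a_1 = 4
y_2 = S_2(0) = a_2 = 3
y_3 = S_2(1) = -2
t_q=7/2 is in segment 1 (τ=1/2); S_1(τ)=979/248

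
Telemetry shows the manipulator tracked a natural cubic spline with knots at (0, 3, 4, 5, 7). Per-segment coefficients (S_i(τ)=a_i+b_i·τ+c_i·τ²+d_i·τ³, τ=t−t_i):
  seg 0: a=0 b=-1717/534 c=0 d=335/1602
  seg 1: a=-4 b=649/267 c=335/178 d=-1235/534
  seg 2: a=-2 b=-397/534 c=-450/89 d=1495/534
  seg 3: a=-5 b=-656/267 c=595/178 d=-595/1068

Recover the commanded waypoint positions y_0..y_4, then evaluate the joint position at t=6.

y_0=0 y_1=-4 y_2=-2 y_3=-5 y_4=-1
S(6) = -1663/356

y_0 = S_0(0) = a_0 = 0
y_1 = S_1(0) = a_1 = -4
y_2 = S_2(0) = a_2 = -2
y_3 = S_3(0) = a_3 = -5
y_4 = S_3(2) = -1
t_q=6 is in segment 3 (τ=1); S_3(τ)=-1663/356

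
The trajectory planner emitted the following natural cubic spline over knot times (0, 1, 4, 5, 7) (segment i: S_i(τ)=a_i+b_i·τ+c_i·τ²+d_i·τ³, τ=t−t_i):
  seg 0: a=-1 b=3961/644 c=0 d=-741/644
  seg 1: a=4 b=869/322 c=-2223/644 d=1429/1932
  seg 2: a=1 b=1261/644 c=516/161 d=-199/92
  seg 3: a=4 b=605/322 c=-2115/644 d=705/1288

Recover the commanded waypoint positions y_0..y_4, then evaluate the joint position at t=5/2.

y_0=-1 y_1=4 y_2=1 y_3=4 y_4=-1
S(5/2) = 14311/5152

y_0 = S_0(0) = a_0 = -1
y_1 = S_1(0) = a_1 = 4
y_2 = S_2(0) = a_2 = 1
y_3 = S_3(0) = a_3 = 4
y_4 = S_3(2) = -1
t_q=5/2 is in segment 1 (τ=3/2); S_1(τ)=14311/5152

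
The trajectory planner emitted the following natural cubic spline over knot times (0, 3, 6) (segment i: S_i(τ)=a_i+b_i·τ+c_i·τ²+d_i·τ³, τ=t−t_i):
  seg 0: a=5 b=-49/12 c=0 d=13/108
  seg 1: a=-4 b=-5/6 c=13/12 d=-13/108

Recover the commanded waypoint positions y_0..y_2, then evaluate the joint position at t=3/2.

y_0 = S_0(0) = a_0 = 5
y_1 = S_1(0) = a_1 = -4
y_2 = S_1(3) = 0
t_q=3/2 is in segment 0 (τ=3/2); S_0(τ)=-23/32

y_0=5 y_1=-4 y_2=0
S(3/2) = -23/32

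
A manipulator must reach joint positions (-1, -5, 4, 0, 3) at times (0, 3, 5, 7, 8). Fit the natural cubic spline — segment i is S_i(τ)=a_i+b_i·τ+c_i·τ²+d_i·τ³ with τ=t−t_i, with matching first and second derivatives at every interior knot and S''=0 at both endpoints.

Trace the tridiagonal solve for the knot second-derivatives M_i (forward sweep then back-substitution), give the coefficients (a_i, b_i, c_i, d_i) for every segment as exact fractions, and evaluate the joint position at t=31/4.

Δ: Δ0=-4/3, Δ1=9/2, Δ2=-2, Δ3=3
row 1: diag=10, rhs=35; c'=1/5, d'=7/2
row 2: denom=8−2·1/5=38/5; d'=(-39−2·7/2)/(38/5)=-115/19
row 3: denom=6−2·5/19=104/19; d'=(30−2·-115/19)/(104/19)=100/13
back: M3=100/13
back: M2=-115/19−5/19·100/13=-105/13
back: M1=7/2−1/5·-105/13=133/26
M: M0=0, M1=133/26, M2=-105/13, M3=100/13, M4=0
seg 0: a=-1, c=M0/2=0, d=(M1−M0)/(6·3)=133/468, b=Δ0−h0·(2M0+M1)/6=-607/156
seg 1: a=-5, c=M1/2=133/52, d=(M2−M1)/(6·2)=-343/312, b=Δ1−h1·(2M1+M2)/6=295/78
seg 2: a=4, c=M2/2=-105/26, d=(M3−M2)/(6·2)=205/156, b=Δ2−h2·(2M2+M3)/6=32/39
seg 3: a=0, c=M3/2=50/13, d=(M4−M3)/(6·1)=-50/39, b=Δ3−h3·(2M3+M4)/6=17/39
t_q=31/4 → seg 3, τ=3/4; S=0+17/39·τ+50/13·τ²+-50/39·τ³=811/416

  seg 0: a=-1 b=-607/156 c=0 d=133/468
  seg 1: a=-5 b=295/78 c=133/52 d=-343/312
  seg 2: a=4 b=32/39 c=-105/26 d=205/156
  seg 3: a=0 b=17/39 c=50/13 d=-50/39
S(31/4) = 811/416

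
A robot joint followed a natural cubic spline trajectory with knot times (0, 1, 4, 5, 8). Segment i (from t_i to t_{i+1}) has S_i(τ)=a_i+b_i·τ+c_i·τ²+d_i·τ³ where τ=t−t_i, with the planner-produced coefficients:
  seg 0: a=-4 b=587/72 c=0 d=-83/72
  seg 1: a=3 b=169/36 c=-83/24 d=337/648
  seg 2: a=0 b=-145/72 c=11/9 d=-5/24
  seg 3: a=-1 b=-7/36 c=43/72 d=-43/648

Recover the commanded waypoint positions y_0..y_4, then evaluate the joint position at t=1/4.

y_0 = S_0(0) = a_0 = -4
y_1 = S_1(0) = a_1 = 3
y_2 = S_2(0) = a_2 = 0
y_3 = S_3(0) = a_3 = -1
y_4 = S_3(3) = 2
t_q=1/4 is in segment 0 (τ=1/4); S_0(τ)=-3041/1536

y_0=-4 y_1=3 y_2=0 y_3=-1 y_4=2
S(1/4) = -3041/1536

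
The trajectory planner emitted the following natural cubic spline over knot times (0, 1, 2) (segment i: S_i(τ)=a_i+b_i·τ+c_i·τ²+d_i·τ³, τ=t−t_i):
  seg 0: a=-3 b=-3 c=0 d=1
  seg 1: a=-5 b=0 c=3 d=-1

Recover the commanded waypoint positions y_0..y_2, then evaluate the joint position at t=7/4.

y_0 = S_0(0) = a_0 = -3
y_1 = S_1(0) = a_1 = -5
y_2 = S_1(1) = -3
t_q=7/4 is in segment 1 (τ=3/4); S_1(τ)=-239/64

y_0=-3 y_1=-5 y_2=-3
S(7/4) = -239/64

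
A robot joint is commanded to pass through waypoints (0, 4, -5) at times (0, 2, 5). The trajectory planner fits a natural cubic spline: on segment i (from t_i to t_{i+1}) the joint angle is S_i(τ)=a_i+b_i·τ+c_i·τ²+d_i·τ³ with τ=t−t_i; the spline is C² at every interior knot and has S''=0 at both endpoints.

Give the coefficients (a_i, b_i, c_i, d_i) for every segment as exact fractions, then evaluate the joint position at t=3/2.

  seg 0: a=0 b=3 c=0 d=-1/4
  seg 1: a=4 b=0 c=-3/2 d=1/6
S(3/2) = 117/32

Δ: Δ0=2, Δ1=-3
row 1: diag=10, rhs=-30; c'=3/10, d'=-3
back: M1=-3
M: M0=0, M1=-3, M2=0
seg 0: a=0, c=M0/2=0, d=(M1−M0)/(6·2)=-1/4, b=Δ0−h0·(2M0+M1)/6=3
seg 1: a=4, c=M1/2=-3/2, d=(M2−M1)/(6·3)=1/6, b=Δ1−h1·(2M1+M2)/6=0
t_q=3/2 → seg 0, τ=3/2; S=0+3·τ+0·τ²+-1/4·τ³=117/32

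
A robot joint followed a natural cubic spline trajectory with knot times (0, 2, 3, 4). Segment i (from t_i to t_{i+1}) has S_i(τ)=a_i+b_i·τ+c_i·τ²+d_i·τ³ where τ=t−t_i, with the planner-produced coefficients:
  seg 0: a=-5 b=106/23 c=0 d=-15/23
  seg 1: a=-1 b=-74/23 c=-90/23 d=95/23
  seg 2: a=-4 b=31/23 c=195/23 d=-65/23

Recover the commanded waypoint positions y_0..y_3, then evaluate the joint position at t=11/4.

y_0 = S_0(0) = a_0 = -5
y_1 = S_1(0) = a_1 = -1
y_2 = S_2(0) = a_2 = -4
y_3 = S_2(1) = 3
t_q=11/4 is in segment 1 (τ=3/4); S_1(τ)=-5699/1472

y_0=-5 y_1=-1 y_2=-4 y_3=3
S(11/4) = -5699/1472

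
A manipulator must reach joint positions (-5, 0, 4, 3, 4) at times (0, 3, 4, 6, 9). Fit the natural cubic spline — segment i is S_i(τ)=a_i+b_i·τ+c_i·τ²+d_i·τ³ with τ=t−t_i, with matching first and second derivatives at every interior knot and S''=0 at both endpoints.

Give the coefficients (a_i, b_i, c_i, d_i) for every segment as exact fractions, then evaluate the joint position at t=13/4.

Δ: Δ0=5/3, Δ1=4, Δ2=-1/2, Δ3=1/3
row 1: diag=8, rhs=14; c'=1/8, d'=7/4
row 2: denom=6−1·1/8=47/8; d'=(-27−1·7/4)/(47/8)=-230/47
row 3: denom=10−2·16/47=438/47; d'=(5−2·-230/47)/(438/47)=695/438
back: M3=695/438
back: M2=-230/47−16/47·695/438=-1190/219
back: M1=7/4−1/8·-1190/219=532/219
M: M0=0, M1=532/219, M2=-1190/219, M3=695/438, M4=0
seg 0: a=-5, c=M0/2=0, d=(M1−M0)/(6·3)=266/1971, b=Δ0−h0·(2M0+M1)/6=33/73
seg 1: a=0, c=M1/2=266/219, d=(M2−M1)/(6·1)=-287/219, b=Δ1−h1·(2M1+M2)/6=299/73
seg 2: a=4, c=M2/2=-595/219, d=(M3−M2)/(6·2)=1025/1752, b=Δ2−h2·(2M2+M3)/6=568/219
seg 3: a=3, c=M3/2=695/876, d=(M4−M3)/(6·3)=-695/7884, b=Δ3−h3·(2M3+M4)/6=-183/146
t_q=13/4 → seg 1, τ=1/4; S=0+299/73·τ+266/219·τ²+-287/219·τ³=5043/4672

  seg 0: a=-5 b=33/73 c=0 d=266/1971
  seg 1: a=0 b=299/73 c=266/219 d=-287/219
  seg 2: a=4 b=568/219 c=-595/219 d=1025/1752
  seg 3: a=3 b=-183/146 c=695/876 d=-695/7884
S(13/4) = 5043/4672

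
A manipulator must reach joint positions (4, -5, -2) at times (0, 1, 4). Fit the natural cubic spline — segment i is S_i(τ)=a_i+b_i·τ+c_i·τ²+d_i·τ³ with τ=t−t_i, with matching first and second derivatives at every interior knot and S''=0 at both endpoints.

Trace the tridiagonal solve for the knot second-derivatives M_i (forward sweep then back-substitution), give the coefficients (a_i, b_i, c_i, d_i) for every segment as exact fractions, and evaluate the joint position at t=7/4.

Δ: Δ0=-9, Δ1=1
row 1: diag=8, rhs=60; c'=3/8, d'=15/2
back: M1=15/2
M: M0=0, M1=15/2, M2=0
seg 0: a=4, c=M0/2=0, d=(M1−M0)/(6·1)=5/4, b=Δ0−h0·(2M0+M1)/6=-41/4
seg 1: a=-5, c=M1/2=15/4, d=(M2−M1)/(6·3)=-5/12, b=Δ1−h1·(2M1+M2)/6=-13/2
t_q=7/4 → seg 1, τ=3/4; S=-5+-13/2·τ+15/4·τ²+-5/12·τ³=-2033/256

  seg 0: a=4 b=-41/4 c=0 d=5/4
  seg 1: a=-5 b=-13/2 c=15/4 d=-5/12
S(7/4) = -2033/256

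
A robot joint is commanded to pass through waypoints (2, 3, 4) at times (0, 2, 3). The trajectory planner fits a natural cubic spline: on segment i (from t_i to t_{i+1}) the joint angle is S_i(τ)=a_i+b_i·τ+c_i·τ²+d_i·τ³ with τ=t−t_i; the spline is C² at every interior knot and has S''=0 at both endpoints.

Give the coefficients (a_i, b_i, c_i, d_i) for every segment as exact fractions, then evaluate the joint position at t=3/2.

  seg 0: a=2 b=1/3 c=0 d=1/24
  seg 1: a=3 b=5/6 c=1/4 d=-1/12
S(3/2) = 169/64

Δ: Δ0=1/2, Δ1=1
row 1: diag=6, rhs=3; c'=1/6, d'=1/2
back: M1=1/2
M: M0=0, M1=1/2, M2=0
seg 0: a=2, c=M0/2=0, d=(M1−M0)/(6·2)=1/24, b=Δ0−h0·(2M0+M1)/6=1/3
seg 1: a=3, c=M1/2=1/4, d=(M2−M1)/(6·1)=-1/12, b=Δ1−h1·(2M1+M2)/6=5/6
t_q=3/2 → seg 0, τ=3/2; S=2+1/3·τ+0·τ²+1/24·τ³=169/64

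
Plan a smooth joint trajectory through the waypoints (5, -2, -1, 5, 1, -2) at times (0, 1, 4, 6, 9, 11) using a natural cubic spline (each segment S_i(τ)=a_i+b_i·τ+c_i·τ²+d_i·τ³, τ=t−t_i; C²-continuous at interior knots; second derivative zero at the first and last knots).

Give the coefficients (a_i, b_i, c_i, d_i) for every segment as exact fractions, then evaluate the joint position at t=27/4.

  seg 0: a=5 b=-48382/6141 c=0 d=5395/6141
  seg 1: a=-2 b=-32197/6141 c=5395/2047 d=-14311/55269
  seg 2: a=-1 b=21980/6141 c=1874/6141 d=-2435/8188
  seg 3: a=5 b=7561/6141 c=-18167/12282 d=23003/110538
  seg 4: a=1 b=-24871/12282 c=806/2047 d=-403/6141
S(27/4) = 1357031/262016

Δ: Δ0=-7, Δ1=1/3, Δ2=3, Δ3=-4/3, Δ4=-3/2
row 1: diag=8, rhs=44; c'=3/8, d'=11/2
row 2: denom=10−3·3/8=71/8; d'=(16−3·11/2)/(71/8)=-4/71
row 3: denom=10−2·16/71=678/71; d'=(-26−2·-4/71)/(678/71)=-919/339
row 4: denom=10−3·71/226=2047/226; d'=(-1−3·-919/339)/(2047/226)=1612/2047
back: M4=1612/2047
back: M3=-919/339−71/226·1612/2047=-18167/6141
back: M2=-4/71−16/71·-18167/6141=3748/6141
back: M1=11/2−3/8·3748/6141=10790/2047
M: M0=0, M1=10790/2047, M2=3748/6141, M3=-18167/6141, M4=1612/2047, M5=0
seg 0: a=5, c=M0/2=0, d=(M1−M0)/(6·1)=5395/6141, b=Δ0−h0·(2M0+M1)/6=-48382/6141
seg 1: a=-2, c=M1/2=5395/2047, d=(M2−M1)/(6·3)=-14311/55269, b=Δ1−h1·(2M1+M2)/6=-32197/6141
seg 2: a=-1, c=M2/2=1874/6141, d=(M3−M2)/(6·2)=-2435/8188, b=Δ2−h2·(2M2+M3)/6=21980/6141
seg 3: a=5, c=M3/2=-18167/12282, d=(M4−M3)/(6·3)=23003/110538, b=Δ3−h3·(2M3+M4)/6=7561/6141
seg 4: a=1, c=M4/2=806/2047, d=(M5−M4)/(6·2)=-403/6141, b=Δ4−h4·(2M4+M5)/6=-24871/12282
t_q=27/4 → seg 3, τ=3/4; S=5+7561/6141·τ+-18167/12282·τ²+23003/110538·τ³=1357031/262016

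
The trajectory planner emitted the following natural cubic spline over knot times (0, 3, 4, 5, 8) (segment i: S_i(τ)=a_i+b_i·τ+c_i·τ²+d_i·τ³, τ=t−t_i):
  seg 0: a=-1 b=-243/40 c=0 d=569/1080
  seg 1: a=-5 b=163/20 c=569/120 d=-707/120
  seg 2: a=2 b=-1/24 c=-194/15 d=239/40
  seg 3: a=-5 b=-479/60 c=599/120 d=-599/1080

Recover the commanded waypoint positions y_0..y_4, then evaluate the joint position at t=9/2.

y_0 = S_0(0) = a_0 = -1
y_1 = S_1(0) = a_1 = -5
y_2 = S_2(0) = a_2 = 2
y_3 = S_3(0) = a_3 = -5
y_4 = S_3(3) = 1
t_q=9/2 is in segment 2 (τ=1/2); S_2(τ)=-487/960

y_0=-1 y_1=-5 y_2=2 y_3=-5 y_4=1
S(9/2) = -487/960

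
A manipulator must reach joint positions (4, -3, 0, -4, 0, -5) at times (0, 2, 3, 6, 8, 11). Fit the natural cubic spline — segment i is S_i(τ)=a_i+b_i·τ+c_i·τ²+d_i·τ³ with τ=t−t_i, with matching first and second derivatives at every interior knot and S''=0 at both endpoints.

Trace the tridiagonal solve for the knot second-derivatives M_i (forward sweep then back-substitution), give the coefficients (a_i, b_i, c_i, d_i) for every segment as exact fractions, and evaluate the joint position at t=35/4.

Δ: Δ0=-7/2, Δ1=3, Δ2=-4/3, Δ3=2, Δ4=-5/3
row 1: diag=6, rhs=39; c'=1/6, d'=13/2
row 2: denom=8−1·1/6=47/6; d'=(-26−1·13/2)/(47/6)=-195/47
row 3: denom=10−3·18/47=416/47; d'=(20−3·-195/47)/(416/47)=1525/416
row 4: denom=10−2·47/208=993/104; d'=(-22−2·1525/416)/(993/104)=-6101/1986
back: M4=-6101/1986
back: M3=1525/416−47/208·-6101/1986=8659/1986
back: M2=-195/47−18/47·8659/1986=-1926/331
back: M1=13/2−1/6·-1926/331=4945/662
M: M0=0, M1=4945/662, M2=-1926/331, M3=8659/1986, M4=-6101/1986, M5=0
seg 0: a=4, c=M0/2=0, d=(M1−M0)/(6·2)=4945/7944, b=Δ0−h0·(2M0+M1)/6=-5948/993
seg 1: a=-3, c=M1/2=4945/1324, d=(M2−M1)/(6·1)=-8797/3972, b=Δ1−h1·(2M1+M2)/6=2939/1986
seg 2: a=0, c=M2/2=-963/331, d=(M3−M2)/(6·3)=20215/35748, b=Δ2−h2·(2M2+M3)/6=9157/3972
seg 3: a=-4, c=M3/2=8659/3972, d=(M4−M3)/(6·2)=-205/331, b=Δ3−h3·(2M3+M4)/6=233/1986
seg 4: a=0, c=M4/2=-6101/3972, d=(M5−M4)/(6·3)=6101/35748, b=Δ4−h4·(2M4+M5)/6=2791/1986
t_q=35/4 → seg 4, τ=3/4; S=0+2791/1986·τ+-6101/3972·τ²+6101/35748·τ³=22201/84736

  seg 0: a=4 b=-5948/993 c=0 d=4945/7944
  seg 1: a=-3 b=2939/1986 c=4945/1324 d=-8797/3972
  seg 2: a=0 b=9157/3972 c=-963/331 d=20215/35748
  seg 3: a=-4 b=233/1986 c=8659/3972 d=-205/331
  seg 4: a=0 b=2791/1986 c=-6101/3972 d=6101/35748
S(35/4) = 22201/84736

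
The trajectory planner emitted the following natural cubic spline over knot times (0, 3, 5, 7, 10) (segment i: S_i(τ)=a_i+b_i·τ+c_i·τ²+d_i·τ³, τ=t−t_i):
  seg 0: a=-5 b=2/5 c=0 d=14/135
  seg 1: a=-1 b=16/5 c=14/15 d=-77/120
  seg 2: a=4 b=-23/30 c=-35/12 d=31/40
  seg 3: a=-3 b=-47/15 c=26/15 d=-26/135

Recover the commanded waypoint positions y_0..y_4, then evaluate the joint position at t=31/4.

y_0 = S_0(0) = a_0 = -5
y_1 = S_1(0) = a_1 = -1
y_2 = S_2(0) = a_2 = 4
y_3 = S_3(0) = a_3 = -3
y_4 = S_3(3) = -2
t_q=31/4 is in segment 3 (τ=3/4); S_3(τ)=-713/160

y_0=-5 y_1=-1 y_2=4 y_3=-3 y_4=-2
S(31/4) = -713/160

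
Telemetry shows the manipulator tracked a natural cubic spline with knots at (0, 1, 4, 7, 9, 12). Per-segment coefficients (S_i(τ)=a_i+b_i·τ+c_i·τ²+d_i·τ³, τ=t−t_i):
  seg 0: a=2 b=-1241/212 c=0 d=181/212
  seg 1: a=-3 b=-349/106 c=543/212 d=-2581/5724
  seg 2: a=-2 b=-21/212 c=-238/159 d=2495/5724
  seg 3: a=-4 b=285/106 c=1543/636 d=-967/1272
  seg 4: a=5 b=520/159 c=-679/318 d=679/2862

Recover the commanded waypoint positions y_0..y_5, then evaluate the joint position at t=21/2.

y_0 = S_0(0) = a_0 = 2
y_1 = S_1(0) = a_1 = -3
y_2 = S_2(0) = a_2 = -2
y_3 = S_3(0) = a_3 = -4
y_4 = S_4(0) = a_4 = 5
y_5 = S_4(3) = 2
t_q=21/2 is in segment 4 (τ=3/2); S_4(τ)=5005/848

y_0=2 y_1=-3 y_2=-2 y_3=-4 y_4=5 y_5=2
S(21/2) = 5005/848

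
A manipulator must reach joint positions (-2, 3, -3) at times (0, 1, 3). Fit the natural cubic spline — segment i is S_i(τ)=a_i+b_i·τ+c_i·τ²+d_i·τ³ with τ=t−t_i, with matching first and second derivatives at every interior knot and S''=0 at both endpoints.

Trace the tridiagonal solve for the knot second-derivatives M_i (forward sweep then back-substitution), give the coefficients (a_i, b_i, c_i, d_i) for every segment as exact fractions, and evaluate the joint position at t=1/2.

  seg 0: a=-2 b=19/3 c=0 d=-4/3
  seg 1: a=3 b=7/3 c=-4 d=2/3
S(1/2) = 1

Δ: Δ0=5, Δ1=-3
row 1: diag=6, rhs=-48; c'=1/3, d'=-8
back: M1=-8
M: M0=0, M1=-8, M2=0
seg 0: a=-2, c=M0/2=0, d=(M1−M0)/(6·1)=-4/3, b=Δ0−h0·(2M0+M1)/6=19/3
seg 1: a=3, c=M1/2=-4, d=(M2−M1)/(6·2)=2/3, b=Δ1−h1·(2M1+M2)/6=7/3
t_q=1/2 → seg 0, τ=1/2; S=-2+19/3·τ+0·τ²+-4/3·τ³=1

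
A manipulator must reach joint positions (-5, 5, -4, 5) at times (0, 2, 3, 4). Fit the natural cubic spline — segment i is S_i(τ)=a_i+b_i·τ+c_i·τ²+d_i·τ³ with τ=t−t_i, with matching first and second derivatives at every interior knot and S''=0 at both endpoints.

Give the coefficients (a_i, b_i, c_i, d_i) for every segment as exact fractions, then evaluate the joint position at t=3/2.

Δ: Δ0=5, Δ1=-9, Δ2=9
row 1: diag=6, rhs=-84; c'=1/6, d'=-14
row 2: denom=4−1·1/6=23/6; d'=(108−1·-14)/(23/6)=732/23
back: M2=732/23
back: M1=-14−1/6·732/23=-444/23
M: M0=0, M1=-444/23, M2=732/23, M3=0
seg 0: a=-5, c=M0/2=0, d=(M1−M0)/(6·2)=-37/23, b=Δ0−h0·(2M0+M1)/6=263/23
seg 1: a=5, c=M1/2=-222/23, d=(M2−M1)/(6·1)=196/23, b=Δ1−h1·(2M1+M2)/6=-181/23
seg 2: a=-4, c=M2/2=366/23, d=(M3−M2)/(6·1)=-122/23, b=Δ2−h2·(2M2+M3)/6=-37/23
t_q=3/2 → seg 0, τ=3/2; S=-5+263/23·τ+0·τ²+-37/23·τ³=1237/184

  seg 0: a=-5 b=263/23 c=0 d=-37/23
  seg 1: a=5 b=-181/23 c=-222/23 d=196/23
  seg 2: a=-4 b=-37/23 c=366/23 d=-122/23
S(3/2) = 1237/184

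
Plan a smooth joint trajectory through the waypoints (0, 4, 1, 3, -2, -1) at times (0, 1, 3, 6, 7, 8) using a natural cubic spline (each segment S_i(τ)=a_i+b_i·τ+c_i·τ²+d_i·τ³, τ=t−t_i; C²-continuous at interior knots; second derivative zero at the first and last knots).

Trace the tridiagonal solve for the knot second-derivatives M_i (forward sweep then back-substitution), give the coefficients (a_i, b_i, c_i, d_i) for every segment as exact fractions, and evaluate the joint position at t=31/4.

  seg 0: a=0 b=296/57 c=0 d=-68/57
  seg 1: a=4 b=92/57 c=-68/19 d=461/456
  seg 2: a=1 b=-65/114 c=189/76 d=-473/684
  seg 3: a=3 b=-985/228 c=-71/19 d=697/228
  seg 4: a=-2 b=-299/114 c=413/76 d=-413/228
S(31/4) = -8145/4864

Δ: Δ0=4, Δ1=-3/2, Δ2=2/3, Δ3=-5, Δ4=1
row 1: diag=6, rhs=-33; c'=1/3, d'=-11/2
row 2: denom=10−2·1/3=28/3; d'=(13−2·-11/2)/(28/3)=18/7
row 3: denom=8−3·9/28=197/28; d'=(-34−3·18/7)/(197/28)=-1168/197
row 4: denom=4−1·28/197=760/197; d'=(36−1·-1168/197)/(760/197)=413/38
back: M4=413/38
back: M3=-1168/197−28/197·413/38=-142/19
back: M2=18/7−9/28·-142/19=189/38
back: M1=-11/2−1/3·189/38=-136/19
M: M0=0, M1=-136/19, M2=189/38, M3=-142/19, M4=413/38, M5=0
seg 0: a=0, c=M0/2=0, d=(M1−M0)/(6·1)=-68/57, b=Δ0−h0·(2M0+M1)/6=296/57
seg 1: a=4, c=M1/2=-68/19, d=(M2−M1)/(6·2)=461/456, b=Δ1−h1·(2M1+M2)/6=92/57
seg 2: a=1, c=M2/2=189/76, d=(M3−M2)/(6·3)=-473/684, b=Δ2−h2·(2M2+M3)/6=-65/114
seg 3: a=3, c=M3/2=-71/19, d=(M4−M3)/(6·1)=697/228, b=Δ3−h3·(2M3+M4)/6=-985/228
seg 4: a=-2, c=M4/2=413/76, d=(M5−M4)/(6·1)=-413/228, b=Δ4−h4·(2M4+M5)/6=-299/114
t_q=31/4 → seg 4, τ=3/4; S=-2+-299/114·τ+413/76·τ²+-413/228·τ³=-8145/4864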